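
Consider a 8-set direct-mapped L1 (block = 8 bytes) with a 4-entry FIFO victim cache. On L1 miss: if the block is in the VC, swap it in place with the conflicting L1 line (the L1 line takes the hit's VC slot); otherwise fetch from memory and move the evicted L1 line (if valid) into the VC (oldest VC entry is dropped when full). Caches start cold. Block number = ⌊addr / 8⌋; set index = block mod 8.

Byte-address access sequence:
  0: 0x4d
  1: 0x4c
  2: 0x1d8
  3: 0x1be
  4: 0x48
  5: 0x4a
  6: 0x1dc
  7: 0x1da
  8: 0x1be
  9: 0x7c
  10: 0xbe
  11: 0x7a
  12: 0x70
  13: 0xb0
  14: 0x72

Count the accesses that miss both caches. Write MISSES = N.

  [0] addr=0x4d blk=9 s=1: MISS | VC []
  [1] addr=0x4c blk=9 s=1: L1-HIT | VC []
  [2] addr=0x1d8 blk=59 s=3: MISS | VC []
  [3] addr=0x1be blk=55 s=7: MISS | VC []
  [4] addr=0x48 blk=9 s=1: L1-HIT | VC []
  [5] addr=0x4a blk=9 s=1: L1-HIT | VC []
  [6] addr=0x1dc blk=59 s=3: L1-HIT | VC []
  [7] addr=0x1da blk=59 s=3: L1-HIT | VC []
  [8] addr=0x1be blk=55 s=7: L1-HIT | VC []
  [9] addr=0x7c blk=15 s=7: MISS | VC [55]
  [10] addr=0xbe blk=23 s=7: MISS | VC [55, 15]
  [11] addr=0x7a blk=15 s=7: VC-HIT | VC [55, 23]
  [12] addr=0x70 blk=14 s=6: MISS | VC [55, 23]
  [13] addr=0xb0 blk=22 s=6: MISS | VC [55, 23, 14]
  [14] addr=0x72 blk=14 s=6: VC-HIT | VC [55, 23, 22]

MISSES = 7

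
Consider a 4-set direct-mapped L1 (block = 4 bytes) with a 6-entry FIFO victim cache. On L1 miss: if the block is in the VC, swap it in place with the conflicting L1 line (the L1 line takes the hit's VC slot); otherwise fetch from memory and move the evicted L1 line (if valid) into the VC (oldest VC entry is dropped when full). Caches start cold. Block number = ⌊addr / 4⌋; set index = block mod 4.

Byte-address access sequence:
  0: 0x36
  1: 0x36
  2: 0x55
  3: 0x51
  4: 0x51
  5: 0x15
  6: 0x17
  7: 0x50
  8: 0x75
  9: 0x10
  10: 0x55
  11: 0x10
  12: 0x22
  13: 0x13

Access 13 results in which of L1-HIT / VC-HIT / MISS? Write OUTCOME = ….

#0 0x36→b13/s1 MISS; vc=[]
#1 0x36→b13/s1 L1-HIT; vc=[]
#2 0x55→b21/s1 MISS; vc=[13]
#3 0x51→b20/s0 MISS; vc=[13]
#4 0x51→b20/s0 L1-HIT; vc=[13]
#5 0x15→b5/s1 MISS; vc=[13,21]
#6 0x17→b5/s1 L1-HIT; vc=[13,21]
#7 0x50→b20/s0 L1-HIT; vc=[13,21]
#8 0x75→b29/s1 MISS; vc=[13,21,5]
#9 0x10→b4/s0 MISS; vc=[13,21,5,20]
#10 0x55→b21/s1 VC-HIT; vc=[13,29,5,20]
#11 0x10→b4/s0 L1-HIT; vc=[13,29,5,20]
#12 0x22→b8/s0 MISS; vc=[13,29,5,20,4]
#13 0x13→b4/s0 VC-HIT; vc=[13,29,5,20,8]

OUTCOME = VC-HIT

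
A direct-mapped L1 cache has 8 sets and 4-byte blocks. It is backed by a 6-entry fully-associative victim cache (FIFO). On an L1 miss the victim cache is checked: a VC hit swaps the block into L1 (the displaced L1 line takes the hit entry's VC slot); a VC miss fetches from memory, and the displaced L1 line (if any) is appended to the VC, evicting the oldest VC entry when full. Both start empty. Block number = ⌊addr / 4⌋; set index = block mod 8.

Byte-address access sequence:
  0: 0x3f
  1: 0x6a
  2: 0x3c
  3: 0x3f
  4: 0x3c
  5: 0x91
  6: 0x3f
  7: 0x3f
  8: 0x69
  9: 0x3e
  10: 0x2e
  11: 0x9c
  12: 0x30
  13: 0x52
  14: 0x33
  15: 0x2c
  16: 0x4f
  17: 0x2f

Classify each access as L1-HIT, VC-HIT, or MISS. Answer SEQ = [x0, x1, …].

#0 0x3f→b15/s7 MISS; vc=[]
#1 0x6a→b26/s2 MISS; vc=[]
#2 0x3c→b15/s7 L1-HIT; vc=[]
#3 0x3f→b15/s7 L1-HIT; vc=[]
#4 0x3c→b15/s7 L1-HIT; vc=[]
#5 0x91→b36/s4 MISS; vc=[]
#6 0x3f→b15/s7 L1-HIT; vc=[]
#7 0x3f→b15/s7 L1-HIT; vc=[]
#8 0x69→b26/s2 L1-HIT; vc=[]
#9 0x3e→b15/s7 L1-HIT; vc=[]
#10 0x2e→b11/s3 MISS; vc=[]
#11 0x9c→b39/s7 MISS; vc=[15]
#12 0x30→b12/s4 MISS; vc=[15,36]
#13 0x52→b20/s4 MISS; vc=[15,36,12]
#14 0x33→b12/s4 VC-HIT; vc=[15,36,20]
#15 0x2c→b11/s3 L1-HIT; vc=[15,36,20]
#16 0x4f→b19/s3 MISS; vc=[15,36,20,11]
#17 0x2f→b11/s3 VC-HIT; vc=[15,36,20,19]

SEQ = [MISS, MISS, L1-HIT, L1-HIT, L1-HIT, MISS, L1-HIT, L1-HIT, L1-HIT, L1-HIT, MISS, MISS, MISS, MISS, VC-HIT, L1-HIT, MISS, VC-HIT]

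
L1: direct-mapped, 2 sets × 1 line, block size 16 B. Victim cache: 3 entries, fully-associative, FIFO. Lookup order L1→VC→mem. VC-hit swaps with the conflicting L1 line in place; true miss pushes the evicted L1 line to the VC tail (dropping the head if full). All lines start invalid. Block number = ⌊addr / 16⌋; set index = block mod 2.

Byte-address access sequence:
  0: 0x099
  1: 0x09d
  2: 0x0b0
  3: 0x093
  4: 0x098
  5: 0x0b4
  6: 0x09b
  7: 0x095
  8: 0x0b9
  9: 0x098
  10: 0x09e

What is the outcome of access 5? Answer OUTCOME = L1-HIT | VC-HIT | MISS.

#0 0x99→b9/s1 MISS; vc=[]
#1 0x9d→b9/s1 L1-HIT; vc=[]
#2 0xb0→b11/s1 MISS; vc=[9]
#3 0x93→b9/s1 VC-HIT; vc=[11]
#4 0x98→b9/s1 L1-HIT; vc=[11]
#5 0xb4→b11/s1 VC-HIT; vc=[9]
#6 0x9b→b9/s1 VC-HIT; vc=[11]
#7 0x95→b9/s1 L1-HIT; vc=[11]
#8 0xb9→b11/s1 VC-HIT; vc=[9]
#9 0x98→b9/s1 VC-HIT; vc=[11]
#10 0x9e→b9/s1 L1-HIT; vc=[11]

OUTCOME = VC-HIT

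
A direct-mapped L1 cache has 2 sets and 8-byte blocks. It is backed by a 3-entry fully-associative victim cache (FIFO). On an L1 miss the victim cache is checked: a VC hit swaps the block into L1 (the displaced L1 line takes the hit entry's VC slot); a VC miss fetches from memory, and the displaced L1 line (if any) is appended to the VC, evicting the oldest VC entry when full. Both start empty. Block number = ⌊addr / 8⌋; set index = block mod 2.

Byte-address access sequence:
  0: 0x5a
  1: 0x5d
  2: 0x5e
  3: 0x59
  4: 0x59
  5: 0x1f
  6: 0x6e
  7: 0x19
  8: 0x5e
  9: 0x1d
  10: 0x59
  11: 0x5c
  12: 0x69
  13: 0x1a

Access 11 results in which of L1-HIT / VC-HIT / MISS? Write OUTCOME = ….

  [0] addr=0x5a blk=11 s=1: MISS | VC []
  [1] addr=0x5d blk=11 s=1: L1-HIT | VC []
  [2] addr=0x5e blk=11 s=1: L1-HIT | VC []
  [3] addr=0x59 blk=11 s=1: L1-HIT | VC []
  [4] addr=0x59 blk=11 s=1: L1-HIT | VC []
  [5] addr=0x1f blk=3 s=1: MISS | VC [11]
  [6] addr=0x6e blk=13 s=1: MISS | VC [11, 3]
  [7] addr=0x19 blk=3 s=1: VC-HIT | VC [11, 13]
  [8] addr=0x5e blk=11 s=1: VC-HIT | VC [3, 13]
  [9] addr=0x1d blk=3 s=1: VC-HIT | VC [11, 13]
  [10] addr=0x59 blk=11 s=1: VC-HIT | VC [3, 13]
  [11] addr=0x5c blk=11 s=1: L1-HIT | VC [3, 13]
  [12] addr=0x69 blk=13 s=1: VC-HIT | VC [3, 11]
  [13] addr=0x1a blk=3 s=1: VC-HIT | VC [13, 11]

OUTCOME = L1-HIT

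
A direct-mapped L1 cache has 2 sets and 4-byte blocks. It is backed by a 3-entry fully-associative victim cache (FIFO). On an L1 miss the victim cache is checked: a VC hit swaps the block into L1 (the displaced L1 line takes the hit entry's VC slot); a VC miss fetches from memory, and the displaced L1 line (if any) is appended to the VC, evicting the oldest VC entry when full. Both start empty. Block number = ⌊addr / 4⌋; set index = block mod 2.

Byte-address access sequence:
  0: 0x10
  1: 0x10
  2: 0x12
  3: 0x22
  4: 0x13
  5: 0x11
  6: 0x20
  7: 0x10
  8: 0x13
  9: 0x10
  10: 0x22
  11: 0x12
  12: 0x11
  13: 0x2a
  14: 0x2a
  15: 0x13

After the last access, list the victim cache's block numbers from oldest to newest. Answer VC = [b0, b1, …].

VC = [8, 10]

0: 0x10 (blk 4, set 0) → MISS  vc=[]
1: 0x10 (blk 4, set 0) → L1-HIT  vc=[]
2: 0x12 (blk 4, set 0) → L1-HIT  vc=[]
3: 0x22 (blk 8, set 0) → MISS  vc=[4]
4: 0x13 (blk 4, set 0) → VC-HIT  vc=[8]
5: 0x11 (blk 4, set 0) → L1-HIT  vc=[8]
6: 0x20 (blk 8, set 0) → VC-HIT  vc=[4]
7: 0x10 (blk 4, set 0) → VC-HIT  vc=[8]
8: 0x13 (blk 4, set 0) → L1-HIT  vc=[8]
9: 0x10 (blk 4, set 0) → L1-HIT  vc=[8]
10: 0x22 (blk 8, set 0) → VC-HIT  vc=[4]
11: 0x12 (blk 4, set 0) → VC-HIT  vc=[8]
12: 0x11 (blk 4, set 0) → L1-HIT  vc=[8]
13: 0x2a (blk 10, set 0) → MISS  vc=[8, 4]
14: 0x2a (blk 10, set 0) → L1-HIT  vc=[8, 4]
15: 0x13 (blk 4, set 0) → VC-HIT  vc=[8, 10]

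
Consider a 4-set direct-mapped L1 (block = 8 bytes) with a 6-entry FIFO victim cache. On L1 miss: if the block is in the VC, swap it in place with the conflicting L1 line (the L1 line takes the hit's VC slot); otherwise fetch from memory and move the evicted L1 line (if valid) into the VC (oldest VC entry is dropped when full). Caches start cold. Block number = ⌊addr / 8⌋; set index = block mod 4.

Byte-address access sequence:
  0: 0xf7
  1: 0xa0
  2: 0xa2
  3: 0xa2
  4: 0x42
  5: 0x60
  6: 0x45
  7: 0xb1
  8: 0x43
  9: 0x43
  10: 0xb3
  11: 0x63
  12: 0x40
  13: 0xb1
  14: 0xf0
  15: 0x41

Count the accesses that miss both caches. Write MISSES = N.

MISSES = 5

  [0] addr=0xf7 blk=30 s=2: MISS | VC []
  [1] addr=0xa0 blk=20 s=0: MISS | VC []
  [2] addr=0xa2 blk=20 s=0: L1-HIT | VC []
  [3] addr=0xa2 blk=20 s=0: L1-HIT | VC []
  [4] addr=0x42 blk=8 s=0: MISS | VC [20]
  [5] addr=0x60 blk=12 s=0: MISS | VC [20, 8]
  [6] addr=0x45 blk=8 s=0: VC-HIT | VC [20, 12]
  [7] addr=0xb1 blk=22 s=2: MISS | VC [20, 12, 30]
  [8] addr=0x43 blk=8 s=0: L1-HIT | VC [20, 12, 30]
  [9] addr=0x43 blk=8 s=0: L1-HIT | VC [20, 12, 30]
  [10] addr=0xb3 blk=22 s=2: L1-HIT | VC [20, 12, 30]
  [11] addr=0x63 blk=12 s=0: VC-HIT | VC [20, 8, 30]
  [12] addr=0x40 blk=8 s=0: VC-HIT | VC [20, 12, 30]
  [13] addr=0xb1 blk=22 s=2: L1-HIT | VC [20, 12, 30]
  [14] addr=0xf0 blk=30 s=2: VC-HIT | VC [20, 12, 22]
  [15] addr=0x41 blk=8 s=0: L1-HIT | VC [20, 12, 22]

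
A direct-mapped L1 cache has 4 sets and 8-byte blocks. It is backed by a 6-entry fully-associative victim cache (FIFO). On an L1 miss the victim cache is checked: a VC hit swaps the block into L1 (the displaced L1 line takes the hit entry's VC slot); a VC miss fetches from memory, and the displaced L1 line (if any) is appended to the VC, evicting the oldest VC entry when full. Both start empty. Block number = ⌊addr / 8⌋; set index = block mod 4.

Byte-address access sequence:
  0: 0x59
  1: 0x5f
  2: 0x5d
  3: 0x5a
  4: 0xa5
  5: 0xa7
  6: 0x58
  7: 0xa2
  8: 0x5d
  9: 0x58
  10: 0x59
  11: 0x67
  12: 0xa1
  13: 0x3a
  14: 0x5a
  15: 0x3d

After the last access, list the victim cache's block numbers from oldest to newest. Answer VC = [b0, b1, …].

VC = [12, 11]

  [0] addr=0x59 blk=11 s=3: MISS | VC []
  [1] addr=0x5f blk=11 s=3: L1-HIT | VC []
  [2] addr=0x5d blk=11 s=3: L1-HIT | VC []
  [3] addr=0x5a blk=11 s=3: L1-HIT | VC []
  [4] addr=0xa5 blk=20 s=0: MISS | VC []
  [5] addr=0xa7 blk=20 s=0: L1-HIT | VC []
  [6] addr=0x58 blk=11 s=3: L1-HIT | VC []
  [7] addr=0xa2 blk=20 s=0: L1-HIT | VC []
  [8] addr=0x5d blk=11 s=3: L1-HIT | VC []
  [9] addr=0x58 blk=11 s=3: L1-HIT | VC []
  [10] addr=0x59 blk=11 s=3: L1-HIT | VC []
  [11] addr=0x67 blk=12 s=0: MISS | VC [20]
  [12] addr=0xa1 blk=20 s=0: VC-HIT | VC [12]
  [13] addr=0x3a blk=7 s=3: MISS | VC [12, 11]
  [14] addr=0x5a blk=11 s=3: VC-HIT | VC [12, 7]
  [15] addr=0x3d blk=7 s=3: VC-HIT | VC [12, 11]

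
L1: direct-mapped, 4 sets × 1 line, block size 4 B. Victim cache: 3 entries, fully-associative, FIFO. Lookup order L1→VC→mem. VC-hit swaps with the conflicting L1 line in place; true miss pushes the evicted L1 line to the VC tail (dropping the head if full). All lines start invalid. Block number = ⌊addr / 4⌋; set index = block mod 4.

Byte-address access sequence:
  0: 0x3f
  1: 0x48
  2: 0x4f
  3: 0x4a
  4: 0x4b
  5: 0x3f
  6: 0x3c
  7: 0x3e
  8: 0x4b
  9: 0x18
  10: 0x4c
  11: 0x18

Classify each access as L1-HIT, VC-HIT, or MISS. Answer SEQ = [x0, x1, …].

  [0] addr=0x3f blk=15 s=3: MISS | VC []
  [1] addr=0x48 blk=18 s=2: MISS | VC []
  [2] addr=0x4f blk=19 s=3: MISS | VC [15]
  [3] addr=0x4a blk=18 s=2: L1-HIT | VC [15]
  [4] addr=0x4b blk=18 s=2: L1-HIT | VC [15]
  [5] addr=0x3f blk=15 s=3: VC-HIT | VC [19]
  [6] addr=0x3c blk=15 s=3: L1-HIT | VC [19]
  [7] addr=0x3e blk=15 s=3: L1-HIT | VC [19]
  [8] addr=0x4b blk=18 s=2: L1-HIT | VC [19]
  [9] addr=0x18 blk=6 s=2: MISS | VC [19, 18]
  [10] addr=0x4c blk=19 s=3: VC-HIT | VC [15, 18]
  [11] addr=0x18 blk=6 s=2: L1-HIT | VC [15, 18]

SEQ = [MISS, MISS, MISS, L1-HIT, L1-HIT, VC-HIT, L1-HIT, L1-HIT, L1-HIT, MISS, VC-HIT, L1-HIT]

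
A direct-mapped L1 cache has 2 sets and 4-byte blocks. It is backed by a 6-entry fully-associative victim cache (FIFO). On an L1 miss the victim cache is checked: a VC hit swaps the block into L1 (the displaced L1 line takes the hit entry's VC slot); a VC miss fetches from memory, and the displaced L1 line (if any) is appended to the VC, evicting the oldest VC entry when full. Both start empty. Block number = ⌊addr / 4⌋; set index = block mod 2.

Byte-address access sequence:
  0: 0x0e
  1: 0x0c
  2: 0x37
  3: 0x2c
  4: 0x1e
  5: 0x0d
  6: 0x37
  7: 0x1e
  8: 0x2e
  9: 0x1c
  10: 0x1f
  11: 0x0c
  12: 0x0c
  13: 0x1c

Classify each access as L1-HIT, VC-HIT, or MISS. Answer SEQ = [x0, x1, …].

SEQ = [MISS, L1-HIT, MISS, MISS, MISS, VC-HIT, VC-HIT, VC-HIT, VC-HIT, VC-HIT, L1-HIT, VC-HIT, L1-HIT, VC-HIT]

  [0] addr=0xe blk=3 s=1: MISS | VC []
  [1] addr=0xc blk=3 s=1: L1-HIT | VC []
  [2] addr=0x37 blk=13 s=1: MISS | VC [3]
  [3] addr=0x2c blk=11 s=1: MISS | VC [3, 13]
  [4] addr=0x1e blk=7 s=1: MISS | VC [3, 13, 11]
  [5] addr=0xd blk=3 s=1: VC-HIT | VC [7, 13, 11]
  [6] addr=0x37 blk=13 s=1: VC-HIT | VC [7, 3, 11]
  [7] addr=0x1e blk=7 s=1: VC-HIT | VC [13, 3, 11]
  [8] addr=0x2e blk=11 s=1: VC-HIT | VC [13, 3, 7]
  [9] addr=0x1c blk=7 s=1: VC-HIT | VC [13, 3, 11]
  [10] addr=0x1f blk=7 s=1: L1-HIT | VC [13, 3, 11]
  [11] addr=0xc blk=3 s=1: VC-HIT | VC [13, 7, 11]
  [12] addr=0xc blk=3 s=1: L1-HIT | VC [13, 7, 11]
  [13] addr=0x1c blk=7 s=1: VC-HIT | VC [13, 3, 11]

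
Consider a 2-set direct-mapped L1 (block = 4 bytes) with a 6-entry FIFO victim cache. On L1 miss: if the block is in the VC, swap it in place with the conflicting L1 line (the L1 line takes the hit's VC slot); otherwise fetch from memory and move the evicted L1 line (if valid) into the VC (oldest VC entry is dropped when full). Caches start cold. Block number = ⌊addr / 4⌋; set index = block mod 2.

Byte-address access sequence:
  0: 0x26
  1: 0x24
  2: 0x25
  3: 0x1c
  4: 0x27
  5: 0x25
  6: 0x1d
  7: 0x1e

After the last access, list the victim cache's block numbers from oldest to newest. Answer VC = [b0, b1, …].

VC = [9]

#0 0x26→b9/s1 MISS; vc=[]
#1 0x24→b9/s1 L1-HIT; vc=[]
#2 0x25→b9/s1 L1-HIT; vc=[]
#3 0x1c→b7/s1 MISS; vc=[9]
#4 0x27→b9/s1 VC-HIT; vc=[7]
#5 0x25→b9/s1 L1-HIT; vc=[7]
#6 0x1d→b7/s1 VC-HIT; vc=[9]
#7 0x1e→b7/s1 L1-HIT; vc=[9]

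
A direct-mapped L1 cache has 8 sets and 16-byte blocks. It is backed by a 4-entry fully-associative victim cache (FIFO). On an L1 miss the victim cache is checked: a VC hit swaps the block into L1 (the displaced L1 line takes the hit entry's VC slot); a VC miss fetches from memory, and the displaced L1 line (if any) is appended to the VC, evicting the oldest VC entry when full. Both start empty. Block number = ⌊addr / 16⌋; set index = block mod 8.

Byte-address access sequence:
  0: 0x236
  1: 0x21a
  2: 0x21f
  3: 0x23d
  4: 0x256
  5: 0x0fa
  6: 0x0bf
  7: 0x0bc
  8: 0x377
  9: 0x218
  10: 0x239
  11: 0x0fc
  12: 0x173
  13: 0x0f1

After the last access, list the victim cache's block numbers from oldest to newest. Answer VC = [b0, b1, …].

0: 0x236 (blk 35, set 3) → MISS  vc=[]
1: 0x21a (blk 33, set 1) → MISS  vc=[]
2: 0x21f (blk 33, set 1) → L1-HIT  vc=[]
3: 0x23d (blk 35, set 3) → L1-HIT  vc=[]
4: 0x256 (blk 37, set 5) → MISS  vc=[]
5: 0xfa (blk 15, set 7) → MISS  vc=[]
6: 0xbf (blk 11, set 3) → MISS  vc=[35]
7: 0xbc (blk 11, set 3) → L1-HIT  vc=[35]
8: 0x377 (blk 55, set 7) → MISS  vc=[35, 15]
9: 0x218 (blk 33, set 1) → L1-HIT  vc=[35, 15]
10: 0x239 (blk 35, set 3) → VC-HIT  vc=[11, 15]
11: 0xfc (blk 15, set 7) → VC-HIT  vc=[11, 55]
12: 0x173 (blk 23, set 7) → MISS  vc=[11, 55, 15]
13: 0xf1 (blk 15, set 7) → VC-HIT  vc=[11, 55, 23]

VC = [11, 55, 23]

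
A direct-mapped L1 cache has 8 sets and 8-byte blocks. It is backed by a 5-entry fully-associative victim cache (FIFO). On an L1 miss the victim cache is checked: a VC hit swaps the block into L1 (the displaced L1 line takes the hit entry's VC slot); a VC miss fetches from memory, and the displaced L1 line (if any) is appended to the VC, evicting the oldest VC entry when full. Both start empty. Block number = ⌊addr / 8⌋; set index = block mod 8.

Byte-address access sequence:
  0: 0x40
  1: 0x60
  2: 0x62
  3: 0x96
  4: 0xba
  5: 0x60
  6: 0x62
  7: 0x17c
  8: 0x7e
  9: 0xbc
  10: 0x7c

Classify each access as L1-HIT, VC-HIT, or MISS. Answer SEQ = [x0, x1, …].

#0 0x40→b8/s0 MISS; vc=[]
#1 0x60→b12/s4 MISS; vc=[]
#2 0x62→b12/s4 L1-HIT; vc=[]
#3 0x96→b18/s2 MISS; vc=[]
#4 0xba→b23/s7 MISS; vc=[]
#5 0x60→b12/s4 L1-HIT; vc=[]
#6 0x62→b12/s4 L1-HIT; vc=[]
#7 0x17c→b47/s7 MISS; vc=[23]
#8 0x7e→b15/s7 MISS; vc=[23,47]
#9 0xbc→b23/s7 VC-HIT; vc=[15,47]
#10 0x7c→b15/s7 VC-HIT; vc=[23,47]

SEQ = [MISS, MISS, L1-HIT, MISS, MISS, L1-HIT, L1-HIT, MISS, MISS, VC-HIT, VC-HIT]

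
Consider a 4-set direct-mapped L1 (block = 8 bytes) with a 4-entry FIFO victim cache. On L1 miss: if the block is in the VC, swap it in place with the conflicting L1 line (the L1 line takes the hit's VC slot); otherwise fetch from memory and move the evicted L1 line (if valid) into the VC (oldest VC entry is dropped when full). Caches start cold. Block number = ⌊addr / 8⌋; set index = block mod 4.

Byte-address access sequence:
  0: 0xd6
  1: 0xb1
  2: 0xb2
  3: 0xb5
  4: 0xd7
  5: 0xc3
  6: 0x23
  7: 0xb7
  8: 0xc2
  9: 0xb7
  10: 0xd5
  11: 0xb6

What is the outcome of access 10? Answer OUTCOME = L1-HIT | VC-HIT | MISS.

OUTCOME = VC-HIT

  [0] addr=0xd6 blk=26 s=2: MISS | VC []
  [1] addr=0xb1 blk=22 s=2: MISS | VC [26]
  [2] addr=0xb2 blk=22 s=2: L1-HIT | VC [26]
  [3] addr=0xb5 blk=22 s=2: L1-HIT | VC [26]
  [4] addr=0xd7 blk=26 s=2: VC-HIT | VC [22]
  [5] addr=0xc3 blk=24 s=0: MISS | VC [22]
  [6] addr=0x23 blk=4 s=0: MISS | VC [22, 24]
  [7] addr=0xb7 blk=22 s=2: VC-HIT | VC [26, 24]
  [8] addr=0xc2 blk=24 s=0: VC-HIT | VC [26, 4]
  [9] addr=0xb7 blk=22 s=2: L1-HIT | VC [26, 4]
  [10] addr=0xd5 blk=26 s=2: VC-HIT | VC [22, 4]
  [11] addr=0xb6 blk=22 s=2: VC-HIT | VC [26, 4]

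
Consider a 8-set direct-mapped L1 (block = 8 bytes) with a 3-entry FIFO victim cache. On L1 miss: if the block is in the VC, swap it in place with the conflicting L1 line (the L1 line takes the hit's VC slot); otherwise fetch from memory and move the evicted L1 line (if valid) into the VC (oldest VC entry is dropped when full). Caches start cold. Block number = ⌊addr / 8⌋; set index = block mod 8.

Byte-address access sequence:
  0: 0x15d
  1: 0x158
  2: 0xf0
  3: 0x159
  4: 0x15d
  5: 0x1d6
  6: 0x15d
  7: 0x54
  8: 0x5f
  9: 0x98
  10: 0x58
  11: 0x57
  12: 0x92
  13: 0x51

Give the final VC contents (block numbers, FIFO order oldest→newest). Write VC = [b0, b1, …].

VC = [43, 19, 18]

0: 0x15d (blk 43, set 3) → MISS  vc=[]
1: 0x158 (blk 43, set 3) → L1-HIT  vc=[]
2: 0xf0 (blk 30, set 6) → MISS  vc=[]
3: 0x159 (blk 43, set 3) → L1-HIT  vc=[]
4: 0x15d (blk 43, set 3) → L1-HIT  vc=[]
5: 0x1d6 (blk 58, set 2) → MISS  vc=[]
6: 0x15d (blk 43, set 3) → L1-HIT  vc=[]
7: 0x54 (blk 10, set 2) → MISS  vc=[58]
8: 0x5f (blk 11, set 3) → MISS  vc=[58, 43]
9: 0x98 (blk 19, set 3) → MISS  vc=[58, 43, 11]
10: 0x58 (blk 11, set 3) → VC-HIT  vc=[58, 43, 19]
11: 0x57 (blk 10, set 2) → L1-HIT  vc=[58, 43, 19]
12: 0x92 (blk 18, set 2) → MISS  vc=[43, 19, 10]
13: 0x51 (blk 10, set 2) → VC-HIT  vc=[43, 19, 18]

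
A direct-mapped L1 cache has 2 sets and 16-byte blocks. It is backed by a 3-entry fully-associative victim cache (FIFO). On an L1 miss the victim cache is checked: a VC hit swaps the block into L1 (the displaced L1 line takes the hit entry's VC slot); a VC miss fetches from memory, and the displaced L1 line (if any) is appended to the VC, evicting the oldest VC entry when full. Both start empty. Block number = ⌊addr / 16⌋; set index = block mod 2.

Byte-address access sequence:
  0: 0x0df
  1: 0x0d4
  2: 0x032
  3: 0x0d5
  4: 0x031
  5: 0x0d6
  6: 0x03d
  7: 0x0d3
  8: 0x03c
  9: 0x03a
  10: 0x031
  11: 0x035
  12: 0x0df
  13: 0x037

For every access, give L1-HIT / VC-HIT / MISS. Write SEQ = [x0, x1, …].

SEQ = [MISS, L1-HIT, MISS, VC-HIT, VC-HIT, VC-HIT, VC-HIT, VC-HIT, VC-HIT, L1-HIT, L1-HIT, L1-HIT, VC-HIT, VC-HIT]

  [0] addr=0xdf blk=13 s=1: MISS | VC []
  [1] addr=0xd4 blk=13 s=1: L1-HIT | VC []
  [2] addr=0x32 blk=3 s=1: MISS | VC [13]
  [3] addr=0xd5 blk=13 s=1: VC-HIT | VC [3]
  [4] addr=0x31 blk=3 s=1: VC-HIT | VC [13]
  [5] addr=0xd6 blk=13 s=1: VC-HIT | VC [3]
  [6] addr=0x3d blk=3 s=1: VC-HIT | VC [13]
  [7] addr=0xd3 blk=13 s=1: VC-HIT | VC [3]
  [8] addr=0x3c blk=3 s=1: VC-HIT | VC [13]
  [9] addr=0x3a blk=3 s=1: L1-HIT | VC [13]
  [10] addr=0x31 blk=3 s=1: L1-HIT | VC [13]
  [11] addr=0x35 blk=3 s=1: L1-HIT | VC [13]
  [12] addr=0xdf blk=13 s=1: VC-HIT | VC [3]
  [13] addr=0x37 blk=3 s=1: VC-HIT | VC [13]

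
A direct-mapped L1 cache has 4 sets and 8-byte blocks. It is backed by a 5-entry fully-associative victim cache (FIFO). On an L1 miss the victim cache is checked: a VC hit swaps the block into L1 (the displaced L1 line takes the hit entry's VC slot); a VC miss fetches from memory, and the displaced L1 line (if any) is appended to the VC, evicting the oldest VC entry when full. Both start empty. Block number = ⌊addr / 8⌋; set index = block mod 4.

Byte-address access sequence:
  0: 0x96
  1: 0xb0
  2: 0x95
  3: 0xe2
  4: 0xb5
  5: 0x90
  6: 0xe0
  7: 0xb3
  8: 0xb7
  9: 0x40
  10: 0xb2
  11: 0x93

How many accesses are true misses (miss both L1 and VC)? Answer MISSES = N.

  [0] addr=0x96 blk=18 s=2: MISS | VC []
  [1] addr=0xb0 blk=22 s=2: MISS | VC [18]
  [2] addr=0x95 blk=18 s=2: VC-HIT | VC [22]
  [3] addr=0xe2 blk=28 s=0: MISS | VC [22]
  [4] addr=0xb5 blk=22 s=2: VC-HIT | VC [18]
  [5] addr=0x90 blk=18 s=2: VC-HIT | VC [22]
  [6] addr=0xe0 blk=28 s=0: L1-HIT | VC [22]
  [7] addr=0xb3 blk=22 s=2: VC-HIT | VC [18]
  [8] addr=0xb7 blk=22 s=2: L1-HIT | VC [18]
  [9] addr=0x40 blk=8 s=0: MISS | VC [18, 28]
  [10] addr=0xb2 blk=22 s=2: L1-HIT | VC [18, 28]
  [11] addr=0x93 blk=18 s=2: VC-HIT | VC [22, 28]

MISSES = 4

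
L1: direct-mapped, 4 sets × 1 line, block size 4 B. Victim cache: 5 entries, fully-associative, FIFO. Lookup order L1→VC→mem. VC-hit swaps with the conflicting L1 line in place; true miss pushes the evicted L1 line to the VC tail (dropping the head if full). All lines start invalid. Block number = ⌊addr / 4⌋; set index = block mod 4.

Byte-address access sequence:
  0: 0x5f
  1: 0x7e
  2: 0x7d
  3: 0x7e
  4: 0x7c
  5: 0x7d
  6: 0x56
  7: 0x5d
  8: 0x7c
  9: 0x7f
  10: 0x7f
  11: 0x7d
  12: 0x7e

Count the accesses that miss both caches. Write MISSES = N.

  [0] addr=0x5f blk=23 s=3: MISS | VC []
  [1] addr=0x7e blk=31 s=3: MISS | VC [23]
  [2] addr=0x7d blk=31 s=3: L1-HIT | VC [23]
  [3] addr=0x7e blk=31 s=3: L1-HIT | VC [23]
  [4] addr=0x7c blk=31 s=3: L1-HIT | VC [23]
  [5] addr=0x7d blk=31 s=3: L1-HIT | VC [23]
  [6] addr=0x56 blk=21 s=1: MISS | VC [23]
  [7] addr=0x5d blk=23 s=3: VC-HIT | VC [31]
  [8] addr=0x7c blk=31 s=3: VC-HIT | VC [23]
  [9] addr=0x7f blk=31 s=3: L1-HIT | VC [23]
  [10] addr=0x7f blk=31 s=3: L1-HIT | VC [23]
  [11] addr=0x7d blk=31 s=3: L1-HIT | VC [23]
  [12] addr=0x7e blk=31 s=3: L1-HIT | VC [23]

MISSES = 3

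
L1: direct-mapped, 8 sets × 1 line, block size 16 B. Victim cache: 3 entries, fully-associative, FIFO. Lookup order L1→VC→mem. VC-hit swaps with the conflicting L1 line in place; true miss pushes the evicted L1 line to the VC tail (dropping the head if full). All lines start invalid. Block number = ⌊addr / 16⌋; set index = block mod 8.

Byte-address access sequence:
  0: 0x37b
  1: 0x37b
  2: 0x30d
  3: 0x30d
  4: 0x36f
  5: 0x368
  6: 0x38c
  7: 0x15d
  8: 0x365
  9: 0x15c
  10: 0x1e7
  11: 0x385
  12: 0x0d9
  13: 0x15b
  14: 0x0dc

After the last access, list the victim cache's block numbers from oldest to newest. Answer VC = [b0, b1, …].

VC = [48, 54, 21]

  [0] addr=0x37b blk=55 s=7: MISS | VC []
  [1] addr=0x37b blk=55 s=7: L1-HIT | VC []
  [2] addr=0x30d blk=48 s=0: MISS | VC []
  [3] addr=0x30d blk=48 s=0: L1-HIT | VC []
  [4] addr=0x36f blk=54 s=6: MISS | VC []
  [5] addr=0x368 blk=54 s=6: L1-HIT | VC []
  [6] addr=0x38c blk=56 s=0: MISS | VC [48]
  [7] addr=0x15d blk=21 s=5: MISS | VC [48]
  [8] addr=0x365 blk=54 s=6: L1-HIT | VC [48]
  [9] addr=0x15c blk=21 s=5: L1-HIT | VC [48]
  [10] addr=0x1e7 blk=30 s=6: MISS | VC [48, 54]
  [11] addr=0x385 blk=56 s=0: L1-HIT | VC [48, 54]
  [12] addr=0xd9 blk=13 s=5: MISS | VC [48, 54, 21]
  [13] addr=0x15b blk=21 s=5: VC-HIT | VC [48, 54, 13]
  [14] addr=0xdc blk=13 s=5: VC-HIT | VC [48, 54, 21]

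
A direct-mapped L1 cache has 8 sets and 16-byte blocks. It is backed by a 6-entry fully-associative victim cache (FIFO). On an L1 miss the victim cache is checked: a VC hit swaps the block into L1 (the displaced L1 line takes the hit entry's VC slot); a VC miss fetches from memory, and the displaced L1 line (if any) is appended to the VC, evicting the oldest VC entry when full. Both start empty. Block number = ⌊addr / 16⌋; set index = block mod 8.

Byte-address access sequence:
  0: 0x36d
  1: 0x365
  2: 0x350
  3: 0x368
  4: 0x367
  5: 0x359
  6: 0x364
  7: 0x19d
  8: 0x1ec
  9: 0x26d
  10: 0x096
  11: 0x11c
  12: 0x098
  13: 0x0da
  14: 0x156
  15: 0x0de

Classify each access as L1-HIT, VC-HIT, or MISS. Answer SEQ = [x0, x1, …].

0: 0x36d (blk 54, set 6) → MISS  vc=[]
1: 0x365 (blk 54, set 6) → L1-HIT  vc=[]
2: 0x350 (blk 53, set 5) → MISS  vc=[]
3: 0x368 (blk 54, set 6) → L1-HIT  vc=[]
4: 0x367 (blk 54, set 6) → L1-HIT  vc=[]
5: 0x359 (blk 53, set 5) → L1-HIT  vc=[]
6: 0x364 (blk 54, set 6) → L1-HIT  vc=[]
7: 0x19d (blk 25, set 1) → MISS  vc=[]
8: 0x1ec (blk 30, set 6) → MISS  vc=[54]
9: 0x26d (blk 38, set 6) → MISS  vc=[54, 30]
10: 0x96 (blk 9, set 1) → MISS  vc=[54, 30, 25]
11: 0x11c (blk 17, set 1) → MISS  vc=[54, 30, 25, 9]
12: 0x98 (blk 9, set 1) → VC-HIT  vc=[54, 30, 25, 17]
13: 0xda (blk 13, set 5) → MISS  vc=[54, 30, 25, 17, 53]
14: 0x156 (blk 21, set 5) → MISS  vc=[54, 30, 25, 17, 53, 13]
15: 0xde (blk 13, set 5) → VC-HIT  vc=[54, 30, 25, 17, 53, 21]

SEQ = [MISS, L1-HIT, MISS, L1-HIT, L1-HIT, L1-HIT, L1-HIT, MISS, MISS, MISS, MISS, MISS, VC-HIT, MISS, MISS, VC-HIT]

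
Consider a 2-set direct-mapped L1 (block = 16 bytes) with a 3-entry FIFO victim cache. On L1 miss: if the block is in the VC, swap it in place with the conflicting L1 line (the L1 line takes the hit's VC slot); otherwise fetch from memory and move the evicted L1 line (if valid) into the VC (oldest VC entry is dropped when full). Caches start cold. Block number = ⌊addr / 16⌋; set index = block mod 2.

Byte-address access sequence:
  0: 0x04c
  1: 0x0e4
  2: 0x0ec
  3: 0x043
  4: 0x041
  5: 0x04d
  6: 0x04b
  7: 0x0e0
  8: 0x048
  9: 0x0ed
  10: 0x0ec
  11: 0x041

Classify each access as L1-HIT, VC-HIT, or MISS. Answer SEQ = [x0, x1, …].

SEQ = [MISS, MISS, L1-HIT, VC-HIT, L1-HIT, L1-HIT, L1-HIT, VC-HIT, VC-HIT, VC-HIT, L1-HIT, VC-HIT]

0: 0x4c (blk 4, set 0) → MISS  vc=[]
1: 0xe4 (blk 14, set 0) → MISS  vc=[4]
2: 0xec (blk 14, set 0) → L1-HIT  vc=[4]
3: 0x43 (blk 4, set 0) → VC-HIT  vc=[14]
4: 0x41 (blk 4, set 0) → L1-HIT  vc=[14]
5: 0x4d (blk 4, set 0) → L1-HIT  vc=[14]
6: 0x4b (blk 4, set 0) → L1-HIT  vc=[14]
7: 0xe0 (blk 14, set 0) → VC-HIT  vc=[4]
8: 0x48 (blk 4, set 0) → VC-HIT  vc=[14]
9: 0xed (blk 14, set 0) → VC-HIT  vc=[4]
10: 0xec (blk 14, set 0) → L1-HIT  vc=[4]
11: 0x41 (blk 4, set 0) → VC-HIT  vc=[14]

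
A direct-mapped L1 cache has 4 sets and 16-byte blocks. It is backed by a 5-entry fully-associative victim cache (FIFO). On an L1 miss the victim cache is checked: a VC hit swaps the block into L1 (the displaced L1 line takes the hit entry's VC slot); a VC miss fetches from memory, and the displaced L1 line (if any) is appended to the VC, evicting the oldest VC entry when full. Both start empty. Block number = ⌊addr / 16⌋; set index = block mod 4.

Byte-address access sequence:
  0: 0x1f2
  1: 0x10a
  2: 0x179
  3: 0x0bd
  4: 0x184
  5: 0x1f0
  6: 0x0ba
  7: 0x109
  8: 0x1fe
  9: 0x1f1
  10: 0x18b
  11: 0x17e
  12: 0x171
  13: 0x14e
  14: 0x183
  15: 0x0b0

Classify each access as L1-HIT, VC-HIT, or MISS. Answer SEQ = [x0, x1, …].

#0 0x1f2→b31/s3 MISS; vc=[]
#1 0x10a→b16/s0 MISS; vc=[]
#2 0x179→b23/s3 MISS; vc=[31]
#3 0xbd→b11/s3 MISS; vc=[31,23]
#4 0x184→b24/s0 MISS; vc=[31,23,16]
#5 0x1f0→b31/s3 VC-HIT; vc=[11,23,16]
#6 0xba→b11/s3 VC-HIT; vc=[31,23,16]
#7 0x109→b16/s0 VC-HIT; vc=[31,23,24]
#8 0x1fe→b31/s3 VC-HIT; vc=[11,23,24]
#9 0x1f1→b31/s3 L1-HIT; vc=[11,23,24]
#10 0x18b→b24/s0 VC-HIT; vc=[11,23,16]
#11 0x17e→b23/s3 VC-HIT; vc=[11,31,16]
#12 0x171→b23/s3 L1-HIT; vc=[11,31,16]
#13 0x14e→b20/s0 MISS; vc=[11,31,16,24]
#14 0x183→b24/s0 VC-HIT; vc=[11,31,16,20]
#15 0xb0→b11/s3 VC-HIT; vc=[23,31,16,20]

SEQ = [MISS, MISS, MISS, MISS, MISS, VC-HIT, VC-HIT, VC-HIT, VC-HIT, L1-HIT, VC-HIT, VC-HIT, L1-HIT, MISS, VC-HIT, VC-HIT]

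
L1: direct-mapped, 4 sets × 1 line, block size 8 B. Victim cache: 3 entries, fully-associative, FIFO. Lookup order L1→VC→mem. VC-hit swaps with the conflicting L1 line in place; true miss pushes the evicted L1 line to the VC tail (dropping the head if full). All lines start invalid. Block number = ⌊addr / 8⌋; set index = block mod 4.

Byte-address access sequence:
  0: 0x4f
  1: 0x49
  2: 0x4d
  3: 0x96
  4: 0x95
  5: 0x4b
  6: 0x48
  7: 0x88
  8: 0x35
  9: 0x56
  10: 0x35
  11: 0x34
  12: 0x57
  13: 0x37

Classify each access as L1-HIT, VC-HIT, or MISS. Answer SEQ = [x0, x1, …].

#0 0x4f→b9/s1 MISS; vc=[]
#1 0x49→b9/s1 L1-HIT; vc=[]
#2 0x4d→b9/s1 L1-HIT; vc=[]
#3 0x96→b18/s2 MISS; vc=[]
#4 0x95→b18/s2 L1-HIT; vc=[]
#5 0x4b→b9/s1 L1-HIT; vc=[]
#6 0x48→b9/s1 L1-HIT; vc=[]
#7 0x88→b17/s1 MISS; vc=[9]
#8 0x35→b6/s2 MISS; vc=[9,18]
#9 0x56→b10/s2 MISS; vc=[9,18,6]
#10 0x35→b6/s2 VC-HIT; vc=[9,18,10]
#11 0x34→b6/s2 L1-HIT; vc=[9,18,10]
#12 0x57→b10/s2 VC-HIT; vc=[9,18,6]
#13 0x37→b6/s2 VC-HIT; vc=[9,18,10]

SEQ = [MISS, L1-HIT, L1-HIT, MISS, L1-HIT, L1-HIT, L1-HIT, MISS, MISS, MISS, VC-HIT, L1-HIT, VC-HIT, VC-HIT]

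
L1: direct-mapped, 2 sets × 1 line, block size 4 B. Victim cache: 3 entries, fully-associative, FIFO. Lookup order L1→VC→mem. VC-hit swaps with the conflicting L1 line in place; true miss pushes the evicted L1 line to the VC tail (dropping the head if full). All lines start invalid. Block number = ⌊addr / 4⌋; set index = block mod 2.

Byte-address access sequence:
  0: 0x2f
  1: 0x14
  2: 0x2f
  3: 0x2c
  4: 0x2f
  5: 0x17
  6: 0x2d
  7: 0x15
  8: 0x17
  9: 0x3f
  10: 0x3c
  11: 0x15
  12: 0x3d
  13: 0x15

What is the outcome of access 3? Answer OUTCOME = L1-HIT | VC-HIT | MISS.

OUTCOME = L1-HIT

#0 0x2f→b11/s1 MISS; vc=[]
#1 0x14→b5/s1 MISS; vc=[11]
#2 0x2f→b11/s1 VC-HIT; vc=[5]
#3 0x2c→b11/s1 L1-HIT; vc=[5]
#4 0x2f→b11/s1 L1-HIT; vc=[5]
#5 0x17→b5/s1 VC-HIT; vc=[11]
#6 0x2d→b11/s1 VC-HIT; vc=[5]
#7 0x15→b5/s1 VC-HIT; vc=[11]
#8 0x17→b5/s1 L1-HIT; vc=[11]
#9 0x3f→b15/s1 MISS; vc=[11,5]
#10 0x3c→b15/s1 L1-HIT; vc=[11,5]
#11 0x15→b5/s1 VC-HIT; vc=[11,15]
#12 0x3d→b15/s1 VC-HIT; vc=[11,5]
#13 0x15→b5/s1 VC-HIT; vc=[11,15]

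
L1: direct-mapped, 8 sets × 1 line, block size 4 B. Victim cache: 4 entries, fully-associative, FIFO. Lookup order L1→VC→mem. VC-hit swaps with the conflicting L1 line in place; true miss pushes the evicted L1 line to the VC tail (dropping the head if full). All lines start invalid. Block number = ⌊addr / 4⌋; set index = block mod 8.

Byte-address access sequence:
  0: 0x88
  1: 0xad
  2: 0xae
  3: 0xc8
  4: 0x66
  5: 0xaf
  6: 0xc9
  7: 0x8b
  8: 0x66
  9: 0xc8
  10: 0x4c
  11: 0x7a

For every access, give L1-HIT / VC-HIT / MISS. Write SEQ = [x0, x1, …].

SEQ = [MISS, MISS, L1-HIT, MISS, MISS, L1-HIT, L1-HIT, VC-HIT, L1-HIT, VC-HIT, MISS, MISS]

  [0] addr=0x88 blk=34 s=2: MISS | VC []
  [1] addr=0xad blk=43 s=3: MISS | VC []
  [2] addr=0xae blk=43 s=3: L1-HIT | VC []
  [3] addr=0xc8 blk=50 s=2: MISS | VC [34]
  [4] addr=0x66 blk=25 s=1: MISS | VC [34]
  [5] addr=0xaf blk=43 s=3: L1-HIT | VC [34]
  [6] addr=0xc9 blk=50 s=2: L1-HIT | VC [34]
  [7] addr=0x8b blk=34 s=2: VC-HIT | VC [50]
  [8] addr=0x66 blk=25 s=1: L1-HIT | VC [50]
  [9] addr=0xc8 blk=50 s=2: VC-HIT | VC [34]
  [10] addr=0x4c blk=19 s=3: MISS | VC [34, 43]
  [11] addr=0x7a blk=30 s=6: MISS | VC [34, 43]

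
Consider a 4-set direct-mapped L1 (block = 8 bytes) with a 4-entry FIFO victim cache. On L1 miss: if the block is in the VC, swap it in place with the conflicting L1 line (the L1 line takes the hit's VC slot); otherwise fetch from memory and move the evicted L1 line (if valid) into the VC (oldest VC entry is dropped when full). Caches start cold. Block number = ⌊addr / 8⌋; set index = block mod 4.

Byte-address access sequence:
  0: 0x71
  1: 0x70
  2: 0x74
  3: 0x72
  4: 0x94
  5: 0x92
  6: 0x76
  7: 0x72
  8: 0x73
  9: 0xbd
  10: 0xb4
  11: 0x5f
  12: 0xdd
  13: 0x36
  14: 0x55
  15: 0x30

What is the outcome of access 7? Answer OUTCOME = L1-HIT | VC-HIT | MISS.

  [0] addr=0x71 blk=14 s=2: MISS | VC []
  [1] addr=0x70 blk=14 s=2: L1-HIT | VC []
  [2] addr=0x74 blk=14 s=2: L1-HIT | VC []
  [3] addr=0x72 blk=14 s=2: L1-HIT | VC []
  [4] addr=0x94 blk=18 s=2: MISS | VC [14]
  [5] addr=0x92 blk=18 s=2: L1-HIT | VC [14]
  [6] addr=0x76 blk=14 s=2: VC-HIT | VC [18]
  [7] addr=0x72 blk=14 s=2: L1-HIT | VC [18]
  [8] addr=0x73 blk=14 s=2: L1-HIT | VC [18]
  [9] addr=0xbd blk=23 s=3: MISS | VC [18]
  [10] addr=0xb4 blk=22 s=2: MISS | VC [18, 14]
  [11] addr=0x5f blk=11 s=3: MISS | VC [18, 14, 23]
  [12] addr=0xdd blk=27 s=3: MISS | VC [18, 14, 23, 11]
  [13] addr=0x36 blk=6 s=2: MISS | VC [14, 23, 11, 22]
  [14] addr=0x55 blk=10 s=2: MISS | VC [23, 11, 22, 6]
  [15] addr=0x30 blk=6 s=2: VC-HIT | VC [23, 11, 22, 10]

OUTCOME = L1-HIT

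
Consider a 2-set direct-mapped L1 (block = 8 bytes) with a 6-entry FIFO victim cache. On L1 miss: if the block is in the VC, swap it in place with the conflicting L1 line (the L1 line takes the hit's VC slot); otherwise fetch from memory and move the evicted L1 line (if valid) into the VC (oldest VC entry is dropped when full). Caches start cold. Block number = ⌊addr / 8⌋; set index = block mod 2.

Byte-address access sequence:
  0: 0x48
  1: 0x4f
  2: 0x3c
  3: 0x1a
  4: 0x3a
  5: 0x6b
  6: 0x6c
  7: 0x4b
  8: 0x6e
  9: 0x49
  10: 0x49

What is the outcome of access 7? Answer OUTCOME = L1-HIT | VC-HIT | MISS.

0: 0x48 (blk 9, set 1) → MISS  vc=[]
1: 0x4f (blk 9, set 1) → L1-HIT  vc=[]
2: 0x3c (blk 7, set 1) → MISS  vc=[9]
3: 0x1a (blk 3, set 1) → MISS  vc=[9, 7]
4: 0x3a (blk 7, set 1) → VC-HIT  vc=[9, 3]
5: 0x6b (blk 13, set 1) → MISS  vc=[9, 3, 7]
6: 0x6c (blk 13, set 1) → L1-HIT  vc=[9, 3, 7]
7: 0x4b (blk 9, set 1) → VC-HIT  vc=[13, 3, 7]
8: 0x6e (blk 13, set 1) → VC-HIT  vc=[9, 3, 7]
9: 0x49 (blk 9, set 1) → VC-HIT  vc=[13, 3, 7]
10: 0x49 (blk 9, set 1) → L1-HIT  vc=[13, 3, 7]

OUTCOME = VC-HIT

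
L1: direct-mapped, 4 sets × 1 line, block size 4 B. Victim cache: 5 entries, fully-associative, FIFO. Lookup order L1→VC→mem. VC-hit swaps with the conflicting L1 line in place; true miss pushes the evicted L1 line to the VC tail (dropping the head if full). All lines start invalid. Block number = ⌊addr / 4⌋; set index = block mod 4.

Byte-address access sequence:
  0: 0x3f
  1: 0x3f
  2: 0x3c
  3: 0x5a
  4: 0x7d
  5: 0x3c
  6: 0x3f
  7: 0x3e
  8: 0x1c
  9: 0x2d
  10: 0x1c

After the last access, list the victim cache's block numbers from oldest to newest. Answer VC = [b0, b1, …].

0: 0x3f (blk 15, set 3) → MISS  vc=[]
1: 0x3f (blk 15, set 3) → L1-HIT  vc=[]
2: 0x3c (blk 15, set 3) → L1-HIT  vc=[]
3: 0x5a (blk 22, set 2) → MISS  vc=[]
4: 0x7d (blk 31, set 3) → MISS  vc=[15]
5: 0x3c (blk 15, set 3) → VC-HIT  vc=[31]
6: 0x3f (blk 15, set 3) → L1-HIT  vc=[31]
7: 0x3e (blk 15, set 3) → L1-HIT  vc=[31]
8: 0x1c (blk 7, set 3) → MISS  vc=[31, 15]
9: 0x2d (blk 11, set 3) → MISS  vc=[31, 15, 7]
10: 0x1c (blk 7, set 3) → VC-HIT  vc=[31, 15, 11]

VC = [31, 15, 11]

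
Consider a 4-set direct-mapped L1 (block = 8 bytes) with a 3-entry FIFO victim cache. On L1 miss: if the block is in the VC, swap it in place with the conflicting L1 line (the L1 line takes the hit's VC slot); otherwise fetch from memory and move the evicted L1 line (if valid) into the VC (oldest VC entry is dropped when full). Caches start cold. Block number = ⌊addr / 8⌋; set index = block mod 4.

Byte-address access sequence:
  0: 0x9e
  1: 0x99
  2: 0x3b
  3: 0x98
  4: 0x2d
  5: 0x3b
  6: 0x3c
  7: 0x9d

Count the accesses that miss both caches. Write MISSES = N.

MISSES = 3

  [0] addr=0x9e blk=19 s=3: MISS | VC []
  [1] addr=0x99 blk=19 s=3: L1-HIT | VC []
  [2] addr=0x3b blk=7 s=3: MISS | VC [19]
  [3] addr=0x98 blk=19 s=3: VC-HIT | VC [7]
  [4] addr=0x2d blk=5 s=1: MISS | VC [7]
  [5] addr=0x3b blk=7 s=3: VC-HIT | VC [19]
  [6] addr=0x3c blk=7 s=3: L1-HIT | VC [19]
  [7] addr=0x9d blk=19 s=3: VC-HIT | VC [7]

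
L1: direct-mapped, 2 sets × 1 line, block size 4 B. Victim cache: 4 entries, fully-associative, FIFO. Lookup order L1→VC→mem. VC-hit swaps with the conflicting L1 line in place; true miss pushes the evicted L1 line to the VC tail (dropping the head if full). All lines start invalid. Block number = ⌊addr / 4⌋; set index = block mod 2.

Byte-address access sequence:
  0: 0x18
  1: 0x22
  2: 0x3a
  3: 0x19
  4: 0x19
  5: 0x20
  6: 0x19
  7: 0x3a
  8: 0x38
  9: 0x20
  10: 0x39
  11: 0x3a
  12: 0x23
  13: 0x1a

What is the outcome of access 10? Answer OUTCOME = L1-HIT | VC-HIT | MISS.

OUTCOME = VC-HIT

  [0] addr=0x18 blk=6 s=0: MISS | VC []
  [1] addr=0x22 blk=8 s=0: MISS | VC [6]
  [2] addr=0x3a blk=14 s=0: MISS | VC [6, 8]
  [3] addr=0x19 blk=6 s=0: VC-HIT | VC [14, 8]
  [4] addr=0x19 blk=6 s=0: L1-HIT | VC [14, 8]
  [5] addr=0x20 blk=8 s=0: VC-HIT | VC [14, 6]
  [6] addr=0x19 blk=6 s=0: VC-HIT | VC [14, 8]
  [7] addr=0x3a blk=14 s=0: VC-HIT | VC [6, 8]
  [8] addr=0x38 blk=14 s=0: L1-HIT | VC [6, 8]
  [9] addr=0x20 blk=8 s=0: VC-HIT | VC [6, 14]
  [10] addr=0x39 blk=14 s=0: VC-HIT | VC [6, 8]
  [11] addr=0x3a blk=14 s=0: L1-HIT | VC [6, 8]
  [12] addr=0x23 blk=8 s=0: VC-HIT | VC [6, 14]
  [13] addr=0x1a blk=6 s=0: VC-HIT | VC [8, 14]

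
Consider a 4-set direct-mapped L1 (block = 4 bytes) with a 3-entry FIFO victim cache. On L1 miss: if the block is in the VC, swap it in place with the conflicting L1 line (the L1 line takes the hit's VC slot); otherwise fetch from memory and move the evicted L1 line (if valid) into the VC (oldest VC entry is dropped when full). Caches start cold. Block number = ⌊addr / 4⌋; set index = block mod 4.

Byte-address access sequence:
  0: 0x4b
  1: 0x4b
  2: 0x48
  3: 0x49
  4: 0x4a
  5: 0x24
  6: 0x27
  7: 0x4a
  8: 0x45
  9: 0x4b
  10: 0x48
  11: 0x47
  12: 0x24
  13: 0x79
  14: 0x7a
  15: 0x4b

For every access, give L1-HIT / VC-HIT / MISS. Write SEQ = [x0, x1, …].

  [0] addr=0x4b blk=18 s=2: MISS | VC []
  [1] addr=0x4b blk=18 s=2: L1-HIT | VC []
  [2] addr=0x48 blk=18 s=2: L1-HIT | VC []
  [3] addr=0x49 blk=18 s=2: L1-HIT | VC []
  [4] addr=0x4a blk=18 s=2: L1-HIT | VC []
  [5] addr=0x24 blk=9 s=1: MISS | VC []
  [6] addr=0x27 blk=9 s=1: L1-HIT | VC []
  [7] addr=0x4a blk=18 s=2: L1-HIT | VC []
  [8] addr=0x45 blk=17 s=1: MISS | VC [9]
  [9] addr=0x4b blk=18 s=2: L1-HIT | VC [9]
  [10] addr=0x48 blk=18 s=2: L1-HIT | VC [9]
  [11] addr=0x47 blk=17 s=1: L1-HIT | VC [9]
  [12] addr=0x24 blk=9 s=1: VC-HIT | VC [17]
  [13] addr=0x79 blk=30 s=2: MISS | VC [17, 18]
  [14] addr=0x7a blk=30 s=2: L1-HIT | VC [17, 18]
  [15] addr=0x4b blk=18 s=2: VC-HIT | VC [17, 30]

SEQ = [MISS, L1-HIT, L1-HIT, L1-HIT, L1-HIT, MISS, L1-HIT, L1-HIT, MISS, L1-HIT, L1-HIT, L1-HIT, VC-HIT, MISS, L1-HIT, VC-HIT]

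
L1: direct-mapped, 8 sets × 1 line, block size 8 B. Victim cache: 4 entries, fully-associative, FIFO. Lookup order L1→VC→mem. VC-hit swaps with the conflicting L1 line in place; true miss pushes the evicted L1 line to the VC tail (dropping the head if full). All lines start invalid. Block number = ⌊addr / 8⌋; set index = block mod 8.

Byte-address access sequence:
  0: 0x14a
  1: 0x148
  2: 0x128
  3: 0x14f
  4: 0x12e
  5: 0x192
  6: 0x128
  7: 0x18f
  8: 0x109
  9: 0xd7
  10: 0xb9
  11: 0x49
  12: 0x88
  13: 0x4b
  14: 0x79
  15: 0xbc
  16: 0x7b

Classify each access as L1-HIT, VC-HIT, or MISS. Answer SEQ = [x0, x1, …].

0: 0x14a (blk 41, set 1) → MISS  vc=[]
1: 0x148 (blk 41, set 1) → L1-HIT  vc=[]
2: 0x128 (blk 37, set 5) → MISS  vc=[]
3: 0x14f (blk 41, set 1) → L1-HIT  vc=[]
4: 0x12e (blk 37, set 5) → L1-HIT  vc=[]
5: 0x192 (blk 50, set 2) → MISS  vc=[]
6: 0x128 (blk 37, set 5) → L1-HIT  vc=[]
7: 0x18f (blk 49, set 1) → MISS  vc=[41]
8: 0x109 (blk 33, set 1) → MISS  vc=[41, 49]
9: 0xd7 (blk 26, set 2) → MISS  vc=[41, 49, 50]
10: 0xb9 (blk 23, set 7) → MISS  vc=[41, 49, 50]
11: 0x49 (blk 9, set 1) → MISS  vc=[41, 49, 50, 33]
12: 0x88 (blk 17, set 1) → MISS  vc=[49, 50, 33, 9]
13: 0x4b (blk 9, set 1) → VC-HIT  vc=[49, 50, 33, 17]
14: 0x79 (blk 15, set 7) → MISS  vc=[50, 33, 17, 23]
15: 0xbc (blk 23, set 7) → VC-HIT  vc=[50, 33, 17, 15]
16: 0x7b (blk 15, set 7) → VC-HIT  vc=[50, 33, 17, 23]

SEQ = [MISS, L1-HIT, MISS, L1-HIT, L1-HIT, MISS, L1-HIT, MISS, MISS, MISS, MISS, MISS, MISS, VC-HIT, MISS, VC-HIT, VC-HIT]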